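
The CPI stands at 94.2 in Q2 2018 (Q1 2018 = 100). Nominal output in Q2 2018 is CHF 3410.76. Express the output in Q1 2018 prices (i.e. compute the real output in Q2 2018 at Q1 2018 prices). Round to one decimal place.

3620.8

Real = Nominal ÷ (Index/100) = 3410.76 ÷ (94.2/100)
     = 3410.76 ÷ 0.942 = 3620.7643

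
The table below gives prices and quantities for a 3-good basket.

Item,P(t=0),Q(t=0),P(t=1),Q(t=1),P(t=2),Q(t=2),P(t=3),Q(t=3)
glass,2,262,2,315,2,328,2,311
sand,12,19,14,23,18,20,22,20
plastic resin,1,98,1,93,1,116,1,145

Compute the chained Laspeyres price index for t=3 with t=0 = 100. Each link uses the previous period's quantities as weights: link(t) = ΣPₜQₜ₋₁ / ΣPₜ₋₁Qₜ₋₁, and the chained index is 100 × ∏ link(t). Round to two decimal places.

Link t=0→t=1:
ΣP(t=1)Q(t=0) = 2×262 + 14×19 + 1×98 = 524 + 266 + 98 = 888
ΣP(t=0)Q(t=0) = 2×262 + 12×19 + 1×98 = 524 + 228 + 98 = 850
link = 888/850 = 1.044706
Link t=1→t=2:
ΣP(t=2)Q(t=1) = 2×315 + 18×23 + 1×93 = 630 + 414 + 93 = 1137
ΣP(t=1)Q(t=1) = 2×315 + 14×23 + 1×93 = 630 + 322 + 93 = 1045
link = 1137/1045 = 1.088038
Link t=2→t=3:
ΣP(t=3)Q(t=2) = 2×328 + 22×20 + 1×116 = 656 + 440 + 116 = 1212
ΣP(t=2)Q(t=2) = 2×328 + 18×20 + 1×116 = 656 + 360 + 116 = 1132
link = 1212/1132 = 1.070671
Chained index = 100 × 1.044706 × 1.088038 × 1.070671 = 121.7011

121.70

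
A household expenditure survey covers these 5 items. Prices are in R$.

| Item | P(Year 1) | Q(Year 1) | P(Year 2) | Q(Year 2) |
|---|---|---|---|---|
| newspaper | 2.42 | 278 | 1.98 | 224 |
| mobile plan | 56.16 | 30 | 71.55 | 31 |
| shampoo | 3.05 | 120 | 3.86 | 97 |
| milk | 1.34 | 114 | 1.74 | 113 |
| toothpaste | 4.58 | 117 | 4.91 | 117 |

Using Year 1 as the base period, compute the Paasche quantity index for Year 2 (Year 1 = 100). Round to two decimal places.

96.80

Paasche quantity index uses current-period prices as weights.
ΣP(Year 2)·Q(Year 2) = 1.98×224 + 71.55×31 + 3.86×97 + 1.74×113 + 4.91×117 = 443.52 + 2218.05 + 374.42 + 196.62 + 574.47 = 3807.08
ΣP(Year 2)·Q(Year 1) = 1.98×278 + 71.55×30 + 3.86×120 + 1.74×114 + 4.91×117 = 550.44 + 2146.5 + 463.2 + 198.36 + 574.47 = 3932.97
Index = 3807.08 / 3932.97 × 100 = 96.7991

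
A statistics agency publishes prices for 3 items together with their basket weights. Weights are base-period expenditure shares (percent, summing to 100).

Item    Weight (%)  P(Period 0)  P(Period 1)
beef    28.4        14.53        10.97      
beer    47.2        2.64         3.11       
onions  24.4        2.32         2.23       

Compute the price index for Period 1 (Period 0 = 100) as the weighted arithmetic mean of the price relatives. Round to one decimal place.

100.5

beef: 28.4 × (10.97/14.53) = 28.4 × 0.754990 = 21.4417
beer: 47.2 × (3.11/2.64) = 47.2 × 1.178030 = 55.6030
onions: 24.4 × (2.23/2.32) = 24.4 × 0.961207 = 23.4534
Index = Σ wᵢ·(p₁ᵢ/p₀ᵢ) = 21.4417 + 55.6030 + 23.4534 = 100.4982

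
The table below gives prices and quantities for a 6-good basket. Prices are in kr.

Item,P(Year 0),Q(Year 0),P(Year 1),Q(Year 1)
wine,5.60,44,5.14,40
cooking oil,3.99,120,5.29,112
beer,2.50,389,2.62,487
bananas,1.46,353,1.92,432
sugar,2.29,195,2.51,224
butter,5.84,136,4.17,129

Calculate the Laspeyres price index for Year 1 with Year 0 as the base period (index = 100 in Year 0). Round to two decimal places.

Laspeyres price index uses base-period quantities as weights.
ΣP(Year 1)·Q(Year 0) = 5.14×44 + 5.29×120 + 2.62×389 + 1.92×353 + 2.51×195 + 4.17×136 = 226.16 + 634.8 + 1019.18 + 677.76 + 489.45 + 567.12 = 3614.47
ΣP(Year 0)·Q(Year 0) = 5.60×44 + 3.99×120 + 2.50×389 + 1.46×353 + 2.29×195 + 5.84×136 = 246.4 + 478.8 + 972.5 + 515.38 + 446.55 + 794.24 = 3453.87
Index = 3614.47 / 3453.87 × 100 = 104.6499

104.65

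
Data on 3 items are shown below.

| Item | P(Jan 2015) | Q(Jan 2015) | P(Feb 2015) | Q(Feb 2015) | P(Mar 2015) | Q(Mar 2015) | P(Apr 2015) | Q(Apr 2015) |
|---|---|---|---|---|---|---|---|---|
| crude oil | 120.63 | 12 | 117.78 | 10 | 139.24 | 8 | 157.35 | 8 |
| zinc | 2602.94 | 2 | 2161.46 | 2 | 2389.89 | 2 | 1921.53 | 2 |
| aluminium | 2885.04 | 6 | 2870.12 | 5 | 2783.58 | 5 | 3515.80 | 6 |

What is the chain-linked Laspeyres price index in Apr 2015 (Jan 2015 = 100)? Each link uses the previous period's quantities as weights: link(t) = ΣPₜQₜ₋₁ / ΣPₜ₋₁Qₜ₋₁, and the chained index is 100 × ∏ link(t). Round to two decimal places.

Link Jan 2015→Feb 2015:
ΣP(Feb 2015)Q(Jan 2015) = 117.78×12 + 2161.46×2 + 2870.12×6 = 1413.36 + 4322.92 + 17220.72 = 22957
ΣP(Jan 2015)Q(Jan 2015) = 120.63×12 + 2602.94×2 + 2885.04×6 = 1447.56 + 5205.88 + 17310.24 = 23963.68
link = 22957/23963.68 = 0.957991
Link Feb 2015→Mar 2015:
ΣP(Mar 2015)Q(Feb 2015) = 139.24×10 + 2389.89×2 + 2783.58×5 = 1392.4 + 4779.78 + 13917.9 = 20090.08
ΣP(Feb 2015)Q(Feb 2015) = 117.78×10 + 2161.46×2 + 2870.12×5 = 1177.8 + 4322.92 + 14350.6 = 19851.32
link = 20090.08/19851.32 = 1.012027
Link Mar 2015→Apr 2015:
ΣP(Apr 2015)Q(Mar 2015) = 157.35×8 + 1921.53×2 + 3515.80×5 = 1258.8 + 3843.06 + 17579 = 22680.86
ΣP(Mar 2015)Q(Mar 2015) = 139.24×8 + 2389.89×2 + 2783.58×5 = 1113.92 + 4779.78 + 13917.9 = 19811.6
link = 22680.86/19811.6 = 1.144827
Chained index = 100 × 0.957991 × 1.012027 × 1.144827 = 110.9926

110.99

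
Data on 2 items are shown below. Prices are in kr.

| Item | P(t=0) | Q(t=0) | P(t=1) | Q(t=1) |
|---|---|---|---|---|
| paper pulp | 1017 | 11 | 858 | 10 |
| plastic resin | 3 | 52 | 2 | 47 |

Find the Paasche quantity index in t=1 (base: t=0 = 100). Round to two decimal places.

90.90

Paasche quantity index uses current-period prices as weights.
ΣP(t=1)·Q(t=1) = 858×10 + 2×47 = 8580 + 94 = 8674
ΣP(t=1)·Q(t=0) = 858×11 + 2×52 = 9438 + 104 = 9542
Index = 8674 / 9542 × 100 = 90.9034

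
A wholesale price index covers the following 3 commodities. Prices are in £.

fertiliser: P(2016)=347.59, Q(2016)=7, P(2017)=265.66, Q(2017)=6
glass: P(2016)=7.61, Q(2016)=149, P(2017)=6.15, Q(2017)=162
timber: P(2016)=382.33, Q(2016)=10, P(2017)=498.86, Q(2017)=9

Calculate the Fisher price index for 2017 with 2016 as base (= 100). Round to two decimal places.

Laspeyres component (base-period weights):
ΣP(2017)Q(2016) = 265.66×7 + 6.15×149 + 498.86×10 = 1859.62 + 916.35 + 4988.6 = 7764.57
ΣP(2016)Q(2016) = 347.59×7 + 7.61×149 + 382.33×10 = 2433.13 + 1133.89 + 3823.3 = 7390.32
L = 7764.57 / 7390.32 × 100 = 105.0641
Paasche component (current-period weights):
ΣP(2017)Q(2017) = 265.66×6 + 6.15×162 + 498.86×9 = 1593.96 + 996.3 + 4489.74 = 7080
ΣP(2016)Q(2017) = 347.59×6 + 7.61×162 + 382.33×9 = 2085.54 + 1232.82 + 3440.97 = 6759.33
P = 7080 / 6759.33 × 100 = 104.7441
Fisher = √(L × P) = √(105.0641 × 104.7441) = 104.9040

104.90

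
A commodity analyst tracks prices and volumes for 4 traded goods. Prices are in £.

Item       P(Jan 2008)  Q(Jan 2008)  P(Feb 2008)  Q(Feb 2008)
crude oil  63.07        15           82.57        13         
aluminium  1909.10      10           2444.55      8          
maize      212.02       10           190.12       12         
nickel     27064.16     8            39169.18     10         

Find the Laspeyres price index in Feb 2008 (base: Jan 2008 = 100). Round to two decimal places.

Laspeyres price index uses base-period quantities as weights.
ΣP(Feb 2008)·Q(Jan 2008) = 82.57×15 + 2444.55×10 + 190.12×10 + 39169.18×8 = 1238.55 + 24445.5 + 1901.2 + 313353.44 = 340938.69
ΣP(Jan 2008)·Q(Jan 2008) = 63.07×15 + 1909.10×10 + 212.02×10 + 27064.16×8 = 946.05 + 19091 + 2120.2 + 216513.28 = 238670.53
Index = 340938.69 / 238670.53 × 100 = 142.8491

142.85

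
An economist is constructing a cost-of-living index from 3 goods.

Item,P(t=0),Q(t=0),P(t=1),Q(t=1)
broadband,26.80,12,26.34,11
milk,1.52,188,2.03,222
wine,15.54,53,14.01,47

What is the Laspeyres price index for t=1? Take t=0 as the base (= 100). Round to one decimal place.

Laspeyres price index uses base-period quantities as weights.
ΣP(t=1)·Q(t=0) = 26.34×12 + 2.03×188 + 14.01×53 = 316.08 + 381.64 + 742.53 = 1440.25
ΣP(t=0)·Q(t=0) = 26.80×12 + 1.52×188 + 15.54×53 = 321.6 + 285.76 + 823.62 = 1430.98
Index = 1440.25 / 1430.98 × 100 = 100.6478

100.6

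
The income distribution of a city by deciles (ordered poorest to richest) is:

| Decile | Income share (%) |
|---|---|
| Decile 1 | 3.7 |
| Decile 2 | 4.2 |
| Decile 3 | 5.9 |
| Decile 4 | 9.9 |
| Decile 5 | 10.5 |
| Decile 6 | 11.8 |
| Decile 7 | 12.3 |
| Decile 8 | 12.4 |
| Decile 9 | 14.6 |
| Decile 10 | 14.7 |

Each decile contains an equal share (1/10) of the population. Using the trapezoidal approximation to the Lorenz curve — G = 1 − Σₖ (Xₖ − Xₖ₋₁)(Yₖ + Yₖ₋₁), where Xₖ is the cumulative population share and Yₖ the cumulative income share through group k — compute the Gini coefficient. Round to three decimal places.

Cumulative income shares Yₖ: 0.0370, 0.0790, 0.1380, 0.2370, 0.3420, 0.4600, 0.5830, 0.7070, 0.8530, 1.0000
Σ (Xₖ−Xₖ₋₁)(Yₖ+Yₖ₋₁) = (1/10)(0.0370+0.0000) + (1/10)(0.0790+0.0370) + (1/10)(0.1380+0.0790) + (1/10)(0.2370+0.1380) + (1/10)(0.3420+0.2370) + (1/10)(0.4600+0.3420) + (1/10)(0.5830+0.4600) + (1/10)(0.7070+0.5830) + (1/10)(0.8530+0.7070) + (1/10)(1.0000+0.8530)
  = 0.0037 + 0.0116 + 0.0217 + 0.0375 + 0.0579 + 0.0802 + 0.1043 + 0.1290 + 0.1560 + 0.1853 = 0.7872
G = 1 − 0.7872 = 0.2128

0.213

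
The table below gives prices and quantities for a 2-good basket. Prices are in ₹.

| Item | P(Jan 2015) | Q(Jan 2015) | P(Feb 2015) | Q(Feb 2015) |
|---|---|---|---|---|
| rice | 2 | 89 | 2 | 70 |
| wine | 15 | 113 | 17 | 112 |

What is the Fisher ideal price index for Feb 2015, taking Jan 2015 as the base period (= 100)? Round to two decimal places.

Laspeyres component (base-period weights):
ΣP(Feb 2015)Q(Jan 2015) = 2×89 + 17×113 = 178 + 1921 = 2099
ΣP(Jan 2015)Q(Jan 2015) = 2×89 + 15×113 = 178 + 1695 = 1873
L = 2099 / 1873 × 100 = 112.0662
Paasche component (current-period weights):
ΣP(Feb 2015)Q(Feb 2015) = 2×70 + 17×112 = 140 + 1904 = 2044
ΣP(Jan 2015)Q(Feb 2015) = 2×70 + 15×112 = 140 + 1680 = 1820
P = 2044 / 1820 × 100 = 112.3077
Fisher = √(L × P) = √(112.0662 × 112.3077) = 112.1869

112.19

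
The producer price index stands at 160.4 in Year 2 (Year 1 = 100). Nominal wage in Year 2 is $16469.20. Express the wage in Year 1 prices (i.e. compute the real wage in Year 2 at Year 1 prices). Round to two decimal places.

Real = Nominal ÷ (Index/100) = 16469.20 ÷ (160.4/100)
     = 16469.20 ÷ 1.604 = 10267.5810

10267.58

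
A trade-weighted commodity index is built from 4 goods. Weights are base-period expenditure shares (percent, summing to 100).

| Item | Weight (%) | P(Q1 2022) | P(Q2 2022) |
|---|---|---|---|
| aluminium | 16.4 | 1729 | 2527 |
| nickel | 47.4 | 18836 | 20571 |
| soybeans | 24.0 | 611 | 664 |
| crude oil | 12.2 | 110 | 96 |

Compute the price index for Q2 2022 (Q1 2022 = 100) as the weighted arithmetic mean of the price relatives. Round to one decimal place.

aluminium: 16.4 × (2527/1729) = 16.4 × 1.461538 = 23.9692
nickel: 47.4 × (20571/18836) = 47.4 × 1.092111 = 51.7661
soybeans: 24.0 × (664/611) = 24.0 × 1.086743 = 26.0818
crude oil: 12.2 × (96/110) = 12.2 × 0.872727 = 10.6473
Index = Σ wᵢ·(p₁ᵢ/p₀ᵢ) = 23.9692 + 51.7661 + 26.0818 + 10.6473 = 112.4644

112.5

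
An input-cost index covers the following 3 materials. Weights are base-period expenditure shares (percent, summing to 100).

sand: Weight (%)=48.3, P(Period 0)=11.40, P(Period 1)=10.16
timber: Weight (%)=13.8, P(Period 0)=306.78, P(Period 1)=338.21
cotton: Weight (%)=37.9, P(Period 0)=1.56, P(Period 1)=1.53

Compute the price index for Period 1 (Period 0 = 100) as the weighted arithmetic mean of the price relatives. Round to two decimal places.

95.43

sand: 48.3 × (10.16/11.40) = 48.3 × 0.891228 = 43.0463
timber: 13.8 × (338.21/306.78) = 13.8 × 1.102451 = 15.2138
cotton: 37.9 × (1.53/1.56) = 37.9 × 0.980769 = 37.1712
Index = Σ wᵢ·(p₁ᵢ/p₀ᵢ) = 43.0463 + 15.2138 + 37.1712 = 95.4313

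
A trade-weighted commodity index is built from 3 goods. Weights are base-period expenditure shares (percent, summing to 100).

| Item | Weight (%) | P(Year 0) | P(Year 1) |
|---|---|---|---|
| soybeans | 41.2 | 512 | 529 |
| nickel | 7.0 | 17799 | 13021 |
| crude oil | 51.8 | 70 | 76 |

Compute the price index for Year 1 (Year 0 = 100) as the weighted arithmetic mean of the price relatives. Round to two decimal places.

103.93

soybeans: 41.2 × (529/512) = 41.2 × 1.033203 = 42.5680
nickel: 7.0 × (13021/17799) = 7.0 × 0.731558 = 5.1209
crude oil: 51.8 × (76/70) = 51.8 × 1.085714 = 56.2400
Index = Σ wᵢ·(p₁ᵢ/p₀ᵢ) = 42.5680 + 5.1209 + 56.2400 = 103.9289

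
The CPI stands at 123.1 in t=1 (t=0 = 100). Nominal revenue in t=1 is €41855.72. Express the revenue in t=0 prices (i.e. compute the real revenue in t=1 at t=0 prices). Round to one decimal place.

Real = Nominal ÷ (Index/100) = 41855.72 ÷ (123.1/100)
     = 41855.72 ÷ 1.231 = 34001.3972

34001.4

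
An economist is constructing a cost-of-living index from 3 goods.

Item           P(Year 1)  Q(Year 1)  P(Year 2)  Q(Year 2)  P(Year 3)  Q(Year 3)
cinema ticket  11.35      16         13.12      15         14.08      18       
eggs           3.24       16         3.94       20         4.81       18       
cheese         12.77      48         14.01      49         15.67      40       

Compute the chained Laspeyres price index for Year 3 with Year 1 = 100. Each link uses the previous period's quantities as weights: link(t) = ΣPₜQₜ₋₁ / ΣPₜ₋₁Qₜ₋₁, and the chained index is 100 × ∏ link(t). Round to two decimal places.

Link Year 1→Year 2:
ΣP(Year 2)Q(Year 1) = 13.12×16 + 3.94×16 + 14.01×48 = 209.92 + 63.04 + 672.48 = 945.44
ΣP(Year 1)Q(Year 1) = 11.35×16 + 3.24×16 + 12.77×48 = 181.6 + 51.84 + 612.96 = 846.4
link = 945.44/846.4 = 1.117013
Link Year 2→Year 3:
ΣP(Year 3)Q(Year 2) = 14.08×15 + 4.81×20 + 15.67×49 = 211.2 + 96.2 + 767.83 = 1075.23
ΣP(Year 2)Q(Year 2) = 13.12×15 + 3.94×20 + 14.01×49 = 196.8 + 78.8 + 686.49 = 962.09
link = 1075.23/962.09 = 1.117598
Chained index = 100 × 1.117013 × 1.117598 = 124.8372

124.84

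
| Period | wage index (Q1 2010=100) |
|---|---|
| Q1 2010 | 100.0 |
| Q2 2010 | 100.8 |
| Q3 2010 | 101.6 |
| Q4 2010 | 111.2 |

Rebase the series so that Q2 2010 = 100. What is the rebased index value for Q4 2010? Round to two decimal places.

110.32

Rebased(Q4 2010) = 111.2 / 100.8 × 100 = 110.3175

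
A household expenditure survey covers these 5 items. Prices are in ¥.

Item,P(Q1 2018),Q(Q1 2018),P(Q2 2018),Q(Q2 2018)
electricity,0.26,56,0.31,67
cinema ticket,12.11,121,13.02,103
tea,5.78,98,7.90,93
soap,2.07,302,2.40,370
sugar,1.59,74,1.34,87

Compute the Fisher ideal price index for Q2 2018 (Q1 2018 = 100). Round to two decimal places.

Laspeyres component (base-period weights):
ΣP(Q2 2018)Q(Q1 2018) = 0.31×56 + 13.02×121 + 7.90×98 + 2.40×302 + 1.34×74 = 17.36 + 1575.42 + 774.2 + 724.8 + 99.16 = 3190.94
ΣP(Q1 2018)Q(Q1 2018) = 0.26×56 + 12.11×121 + 5.78×98 + 2.07×302 + 1.59×74 = 14.56 + 1465.31 + 566.44 + 625.14 + 117.66 = 2789.11
L = 3190.94 / 2789.11 × 100 = 114.4071
Paasche component (current-period weights):
ΣP(Q2 2018)Q(Q2 2018) = 0.31×67 + 13.02×103 + 7.90×93 + 2.40×370 + 1.34×87 = 20.77 + 1341.06 + 734.7 + 888 + 116.58 = 3101.11
ΣP(Q1 2018)Q(Q2 2018) = 0.26×67 + 12.11×103 + 5.78×93 + 2.07×370 + 1.59×87 = 17.42 + 1247.33 + 537.54 + 765.9 + 138.33 = 2706.52
P = 3101.11 / 2706.52 × 100 = 114.5792
Fisher = √(L × P) = √(114.4071 × 114.5792) = 114.4931

114.49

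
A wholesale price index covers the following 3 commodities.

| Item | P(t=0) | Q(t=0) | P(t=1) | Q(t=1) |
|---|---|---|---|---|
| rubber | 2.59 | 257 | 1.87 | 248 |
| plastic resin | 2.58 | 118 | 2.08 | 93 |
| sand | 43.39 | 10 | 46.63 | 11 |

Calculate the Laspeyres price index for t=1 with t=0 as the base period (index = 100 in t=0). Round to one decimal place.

84.9

Laspeyres price index uses base-period quantities as weights.
ΣP(t=1)·Q(t=0) = 1.87×257 + 2.08×118 + 46.63×10 = 480.59 + 245.44 + 466.3 = 1192.33
ΣP(t=0)·Q(t=0) = 2.59×257 + 2.58×118 + 43.39×10 = 665.63 + 304.44 + 433.9 = 1403.97
Index = 1192.33 / 1403.97 × 100 = 84.9256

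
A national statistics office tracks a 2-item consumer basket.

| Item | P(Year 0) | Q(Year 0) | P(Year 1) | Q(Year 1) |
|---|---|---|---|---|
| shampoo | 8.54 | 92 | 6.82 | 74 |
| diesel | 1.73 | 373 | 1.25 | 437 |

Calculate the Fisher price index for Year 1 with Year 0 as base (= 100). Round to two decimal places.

76.07

Laspeyres component (base-period weights):
ΣP(Year 1)Q(Year 0) = 6.82×92 + 1.25×373 = 627.44 + 466.25 = 1093.69
ΣP(Year 0)Q(Year 0) = 8.54×92 + 1.73×373 = 785.68 + 645.29 = 1430.97
L = 1093.69 / 1430.97 × 100 = 76.4300
Paasche component (current-period weights):
ΣP(Year 1)Q(Year 1) = 6.82×74 + 1.25×437 = 504.68 + 546.25 = 1050.93
ΣP(Year 0)Q(Year 1) = 8.54×74 + 1.73×437 = 631.96 + 756.01 = 1387.97
P = 1050.93 / 1387.97 × 100 = 75.7171
Fisher = √(L × P) = √(76.4300 × 75.7171) = 76.0727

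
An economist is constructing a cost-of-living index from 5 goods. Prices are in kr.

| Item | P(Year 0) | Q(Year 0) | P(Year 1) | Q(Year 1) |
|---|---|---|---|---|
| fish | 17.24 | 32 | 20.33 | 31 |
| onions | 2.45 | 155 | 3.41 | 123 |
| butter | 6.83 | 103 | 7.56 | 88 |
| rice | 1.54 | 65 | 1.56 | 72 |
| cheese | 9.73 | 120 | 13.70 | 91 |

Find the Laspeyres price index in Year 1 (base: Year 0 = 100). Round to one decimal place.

Laspeyres price index uses base-period quantities as weights.
ΣP(Year 1)·Q(Year 0) = 20.33×32 + 3.41×155 + 7.56×103 + 1.56×65 + 13.70×120 = 650.56 + 528.55 + 778.68 + 101.4 + 1644 = 3703.19
ΣP(Year 0)·Q(Year 0) = 17.24×32 + 2.45×155 + 6.83×103 + 1.54×65 + 9.73×120 = 551.68 + 379.75 + 703.49 + 100.1 + 1167.6 = 2902.62
Index = 3703.19 / 2902.62 × 100 = 127.5809

127.6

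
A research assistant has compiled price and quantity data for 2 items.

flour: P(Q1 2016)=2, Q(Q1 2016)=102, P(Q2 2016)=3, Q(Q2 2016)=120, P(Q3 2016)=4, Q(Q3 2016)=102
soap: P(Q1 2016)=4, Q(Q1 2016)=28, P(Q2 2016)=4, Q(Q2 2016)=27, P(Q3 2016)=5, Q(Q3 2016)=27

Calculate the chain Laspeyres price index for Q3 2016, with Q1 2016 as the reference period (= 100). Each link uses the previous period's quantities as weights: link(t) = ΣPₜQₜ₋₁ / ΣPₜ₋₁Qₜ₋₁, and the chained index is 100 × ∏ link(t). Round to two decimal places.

Link Q1 2016→Q2 2016:
ΣP(Q2 2016)Q(Q1 2016) = 3×102 + 4×28 = 306 + 112 = 418
ΣP(Q1 2016)Q(Q1 2016) = 2×102 + 4×28 = 204 + 112 = 316
link = 418/316 = 1.322785
Link Q2 2016→Q3 2016:
ΣP(Q3 2016)Q(Q2 2016) = 4×120 + 5×27 = 480 + 135 = 615
ΣP(Q2 2016)Q(Q2 2016) = 3×120 + 4×27 = 360 + 108 = 468
link = 615/468 = 1.314103
Chained index = 100 × 1.322785 × 1.314103 = 173.8275

173.83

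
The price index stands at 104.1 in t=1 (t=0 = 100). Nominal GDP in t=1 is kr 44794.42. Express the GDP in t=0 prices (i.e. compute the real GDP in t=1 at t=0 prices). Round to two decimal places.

Real = Nominal ÷ (Index/100) = 44794.42 ÷ (104.1/100)
     = 44794.42 ÷ 1.041 = 43030.1825

43030.18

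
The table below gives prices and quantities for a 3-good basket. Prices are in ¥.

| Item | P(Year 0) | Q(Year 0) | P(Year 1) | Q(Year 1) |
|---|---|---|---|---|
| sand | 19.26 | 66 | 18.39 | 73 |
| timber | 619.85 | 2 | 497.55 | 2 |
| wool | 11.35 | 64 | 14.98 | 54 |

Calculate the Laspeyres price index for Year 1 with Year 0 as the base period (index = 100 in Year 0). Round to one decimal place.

Laspeyres price index uses base-period quantities as weights.
ΣP(Year 1)·Q(Year 0) = 18.39×66 + 497.55×2 + 14.98×64 = 1213.74 + 995.1 + 958.72 = 3167.56
ΣP(Year 0)·Q(Year 0) = 19.26×66 + 619.85×2 + 11.35×64 = 1271.16 + 1239.7 + 726.4 = 3237.26
Index = 3167.56 / 3237.26 × 100 = 97.8469

97.8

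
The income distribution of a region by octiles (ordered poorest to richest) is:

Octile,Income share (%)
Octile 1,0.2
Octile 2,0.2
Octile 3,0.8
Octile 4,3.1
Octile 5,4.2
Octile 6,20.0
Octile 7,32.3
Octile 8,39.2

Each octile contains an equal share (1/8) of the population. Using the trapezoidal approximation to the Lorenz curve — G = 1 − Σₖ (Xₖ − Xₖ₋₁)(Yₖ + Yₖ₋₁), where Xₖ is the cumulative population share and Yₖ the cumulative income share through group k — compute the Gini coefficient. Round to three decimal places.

Cumulative income shares Yₖ: 0.0020, 0.0040, 0.0120, 0.0430, 0.0850, 0.2850, 0.6080, 1.0000
Σ (Xₖ−Xₖ₋₁)(Yₖ+Yₖ₋₁) = (1/8)(0.0020+0.0000) + (1/8)(0.0040+0.0020) + (1/8)(0.0120+0.0040) + (1/8)(0.0430+0.0120) + (1/8)(0.0850+0.0430) + (1/8)(0.2850+0.0850) + (1/8)(0.6080+0.2850) + (1/8)(1.0000+0.6080)
  = 0.0003 + 0.0008 + 0.0020 + 0.0069 + 0.0160 + 0.0462 + 0.1116 + 0.2010 = 0.3848
G = 1 − 0.3848 = 0.6152

0.615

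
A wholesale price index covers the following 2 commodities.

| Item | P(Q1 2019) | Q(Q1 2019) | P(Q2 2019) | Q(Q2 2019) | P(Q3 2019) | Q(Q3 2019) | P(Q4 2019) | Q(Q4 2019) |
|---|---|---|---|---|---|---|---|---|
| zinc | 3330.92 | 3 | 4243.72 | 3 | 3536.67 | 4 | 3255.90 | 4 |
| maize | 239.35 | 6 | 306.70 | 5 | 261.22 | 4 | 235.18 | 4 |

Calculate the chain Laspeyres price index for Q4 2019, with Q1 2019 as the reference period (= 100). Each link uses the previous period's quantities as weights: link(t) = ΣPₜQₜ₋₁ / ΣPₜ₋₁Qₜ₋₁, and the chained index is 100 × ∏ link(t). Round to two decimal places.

97.90

Link Q1 2019→Q2 2019:
ΣP(Q2 2019)Q(Q1 2019) = 4243.72×3 + 306.70×6 = 12731.16 + 1840.2 = 14571.36
ΣP(Q1 2019)Q(Q1 2019) = 3330.92×3 + 239.35×6 = 9992.76 + 1436.1 = 11428.86
link = 14571.36/11428.86 = 1.274962
Link Q2 2019→Q3 2019:
ΣP(Q3 2019)Q(Q2 2019) = 3536.67×3 + 261.22×5 = 10610.01 + 1306.1 = 11916.11
ΣP(Q2 2019)Q(Q2 2019) = 4243.72×3 + 306.70×5 = 12731.16 + 1533.5 = 14264.66
link = 11916.11/14264.66 = 0.835359
Link Q3 2019→Q4 2019:
ΣP(Q4 2019)Q(Q3 2019) = 3255.90×4 + 235.18×4 = 13023.6 + 940.72 = 13964.32
ΣP(Q3 2019)Q(Q3 2019) = 3536.67×4 + 261.22×4 = 14146.68 + 1044.88 = 15191.56
link = 13964.32/15191.56 = 0.919216
Chained index = 100 × 1.274962 × 0.835359 × 0.919216 = 97.9011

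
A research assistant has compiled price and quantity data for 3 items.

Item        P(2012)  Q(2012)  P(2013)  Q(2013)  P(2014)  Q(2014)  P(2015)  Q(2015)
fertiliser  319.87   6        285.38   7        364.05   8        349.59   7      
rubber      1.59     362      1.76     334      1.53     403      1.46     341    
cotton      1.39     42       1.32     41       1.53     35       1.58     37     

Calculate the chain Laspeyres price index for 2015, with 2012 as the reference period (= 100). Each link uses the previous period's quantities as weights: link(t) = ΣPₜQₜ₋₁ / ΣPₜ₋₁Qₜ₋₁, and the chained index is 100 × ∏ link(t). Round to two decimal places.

106.99

Link 2012→2013:
ΣP(2013)Q(2012) = 285.38×6 + 1.76×362 + 1.32×42 = 1712.28 + 637.12 + 55.44 = 2404.84
ΣP(2012)Q(2012) = 319.87×6 + 1.59×362 + 1.39×42 = 1919.22 + 575.58 + 58.38 = 2553.18
link = 2404.84/2553.18 = 0.941900
Link 2013→2014:
ΣP(2014)Q(2013) = 364.05×7 + 1.53×334 + 1.53×41 = 2548.35 + 511.02 + 62.73 = 3122.1
ΣP(2013)Q(2013) = 285.38×7 + 1.76×334 + 1.32×41 = 1997.66 + 587.84 + 54.12 = 2639.62
link = 3122.1/2639.62 = 1.182784
Link 2014→2015:
ΣP(2015)Q(2014) = 349.59×8 + 1.46×403 + 1.58×35 = 2796.72 + 588.38 + 55.3 = 3440.4
ΣP(2014)Q(2014) = 364.05×8 + 1.53×403 + 1.53×35 = 2912.4 + 616.59 + 53.55 = 3582.54
link = 3440.4/3582.54 = 0.960324
Chained index = 100 × 0.941900 × 1.182784 × 0.960324 = 106.9863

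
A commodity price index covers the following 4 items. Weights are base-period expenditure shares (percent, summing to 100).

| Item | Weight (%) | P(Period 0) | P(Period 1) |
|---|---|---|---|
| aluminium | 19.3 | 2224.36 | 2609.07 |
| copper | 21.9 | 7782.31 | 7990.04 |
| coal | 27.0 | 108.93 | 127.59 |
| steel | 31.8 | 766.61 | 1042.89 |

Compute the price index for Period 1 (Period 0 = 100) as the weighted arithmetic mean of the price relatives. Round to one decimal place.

aluminium: 19.3 × (2609.07/2224.36) = 19.3 × 1.172953 = 22.6380
copper: 21.9 × (7990.04/7782.31) = 21.9 × 1.026693 = 22.4846
coal: 27.0 × (127.59/108.93) = 27.0 × 1.171303 = 31.6252
steel: 31.8 × (1042.89/766.61) = 31.8 × 1.360392 = 43.2605
Index = Σ wᵢ·(p₁ᵢ/p₀ᵢ) = 22.6380 + 22.4846 + 31.6252 + 43.2605 = 120.0082

120.0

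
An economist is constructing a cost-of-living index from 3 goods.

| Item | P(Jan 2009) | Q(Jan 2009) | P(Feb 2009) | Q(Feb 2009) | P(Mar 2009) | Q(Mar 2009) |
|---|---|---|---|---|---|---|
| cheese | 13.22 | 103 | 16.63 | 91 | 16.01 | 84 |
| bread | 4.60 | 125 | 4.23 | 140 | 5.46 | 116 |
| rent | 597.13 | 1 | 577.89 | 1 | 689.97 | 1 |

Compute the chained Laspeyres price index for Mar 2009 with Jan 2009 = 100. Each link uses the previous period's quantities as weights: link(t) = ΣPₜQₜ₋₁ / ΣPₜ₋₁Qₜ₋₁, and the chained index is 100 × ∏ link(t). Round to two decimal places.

Link Jan 2009→Feb 2009:
ΣP(Feb 2009)Q(Jan 2009) = 16.63×103 + 4.23×125 + 577.89×1 = 1712.89 + 528.75 + 577.89 = 2819.53
ΣP(Jan 2009)Q(Jan 2009) = 13.22×103 + 4.60×125 + 597.13×1 = 1361.66 + 575 + 597.13 = 2533.79
link = 2819.53/2533.79 = 1.112772
Link Feb 2009→Mar 2009:
ΣP(Mar 2009)Q(Feb 2009) = 16.01×91 + 5.46×140 + 689.97×1 = 1456.91 + 764.4 + 689.97 = 2911.28
ΣP(Feb 2009)Q(Feb 2009) = 16.63×91 + 4.23×140 + 577.89×1 = 1513.33 + 592.2 + 577.89 = 2683.42
link = 2911.28/2683.42 = 1.084914
Chained index = 100 × 1.112772 × 1.084914 = 120.7262

120.73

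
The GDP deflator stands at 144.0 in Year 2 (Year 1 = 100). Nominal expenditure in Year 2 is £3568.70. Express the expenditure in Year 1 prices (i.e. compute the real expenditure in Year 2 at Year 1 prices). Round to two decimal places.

Real = Nominal ÷ (Index/100) = 3568.70 ÷ (144.0/100)
     = 3568.70 ÷ 1.440 = 2478.2639

2478.26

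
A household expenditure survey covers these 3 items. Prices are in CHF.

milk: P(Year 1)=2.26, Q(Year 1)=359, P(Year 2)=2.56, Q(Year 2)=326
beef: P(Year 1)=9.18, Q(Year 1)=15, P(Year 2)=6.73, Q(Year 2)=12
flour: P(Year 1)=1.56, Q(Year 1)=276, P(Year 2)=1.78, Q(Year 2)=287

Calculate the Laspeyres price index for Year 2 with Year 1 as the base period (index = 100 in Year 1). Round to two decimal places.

Laspeyres price index uses base-period quantities as weights.
ΣP(Year 2)·Q(Year 1) = 2.56×359 + 6.73×15 + 1.78×276 = 919.04 + 100.95 + 491.28 = 1511.27
ΣP(Year 1)·Q(Year 1) = 2.26×359 + 9.18×15 + 1.56×276 = 811.34 + 137.7 + 430.56 = 1379.6
Index = 1511.27 / 1379.6 × 100 = 109.5441

109.54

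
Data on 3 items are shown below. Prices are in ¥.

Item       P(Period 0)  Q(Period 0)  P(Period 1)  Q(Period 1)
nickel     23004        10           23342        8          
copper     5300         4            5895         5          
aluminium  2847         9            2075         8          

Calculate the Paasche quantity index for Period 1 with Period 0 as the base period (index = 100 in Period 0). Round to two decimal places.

Paasche quantity index uses current-period prices as weights.
ΣP(Period 1)·Q(Period 1) = 23342×8 + 5895×5 + 2075×8 = 186736 + 29475 + 16600 = 232811
ΣP(Period 1)·Q(Period 0) = 23342×10 + 5895×4 + 2075×9 = 233420 + 23580 + 18675 = 275675
Index = 232811 / 275675 × 100 = 84.4513

84.45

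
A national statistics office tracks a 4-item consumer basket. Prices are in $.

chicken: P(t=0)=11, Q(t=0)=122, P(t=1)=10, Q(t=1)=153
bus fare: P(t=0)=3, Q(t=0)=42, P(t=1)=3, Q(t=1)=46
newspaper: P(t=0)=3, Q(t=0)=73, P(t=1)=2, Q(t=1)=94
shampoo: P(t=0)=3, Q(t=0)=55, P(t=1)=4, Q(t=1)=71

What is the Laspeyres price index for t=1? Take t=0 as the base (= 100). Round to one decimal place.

Laspeyres price index uses base-period quantities as weights.
ΣP(t=1)·Q(t=0) = 10×122 + 3×42 + 2×73 + 4×55 = 1220 + 126 + 146 + 220 = 1712
ΣP(t=0)·Q(t=0) = 11×122 + 3×42 + 3×73 + 3×55 = 1342 + 126 + 219 + 165 = 1852
Index = 1712 / 1852 × 100 = 92.4406

92.4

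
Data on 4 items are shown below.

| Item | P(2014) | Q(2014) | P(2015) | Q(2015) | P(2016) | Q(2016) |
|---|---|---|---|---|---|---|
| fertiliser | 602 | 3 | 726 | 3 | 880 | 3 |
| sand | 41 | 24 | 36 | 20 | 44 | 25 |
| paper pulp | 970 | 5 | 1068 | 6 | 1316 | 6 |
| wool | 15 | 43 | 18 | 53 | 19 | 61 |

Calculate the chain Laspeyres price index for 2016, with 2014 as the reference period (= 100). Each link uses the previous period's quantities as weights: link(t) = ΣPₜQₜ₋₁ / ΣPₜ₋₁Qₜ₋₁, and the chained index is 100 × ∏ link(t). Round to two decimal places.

133.81

Link 2014→2015:
ΣP(2015)Q(2014) = 726×3 + 36×24 + 1068×5 + 18×43 = 2178 + 864 + 5340 + 774 = 9156
ΣP(2014)Q(2014) = 602×3 + 41×24 + 970×5 + 15×43 = 1806 + 984 + 4850 + 645 = 8285
link = 9156/8285 = 1.105130
Link 2015→2016:
ΣP(2016)Q(2015) = 880×3 + 44×20 + 1316×6 + 19×53 = 2640 + 880 + 7896 + 1007 = 12423
ΣP(2015)Q(2015) = 726×3 + 36×20 + 1068×6 + 18×53 = 2178 + 720 + 6408 + 954 = 10260
link = 12423/10260 = 1.210819
Chained index = 100 × 1.105130 × 1.210819 = 133.8112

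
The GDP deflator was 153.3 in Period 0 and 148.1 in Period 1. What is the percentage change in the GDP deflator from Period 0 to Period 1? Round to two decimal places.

Change = (148.1 − 153.3) / 153.3 × 100
       = -5.2 / 153.3 × 100 = -3.3920%

-3.39%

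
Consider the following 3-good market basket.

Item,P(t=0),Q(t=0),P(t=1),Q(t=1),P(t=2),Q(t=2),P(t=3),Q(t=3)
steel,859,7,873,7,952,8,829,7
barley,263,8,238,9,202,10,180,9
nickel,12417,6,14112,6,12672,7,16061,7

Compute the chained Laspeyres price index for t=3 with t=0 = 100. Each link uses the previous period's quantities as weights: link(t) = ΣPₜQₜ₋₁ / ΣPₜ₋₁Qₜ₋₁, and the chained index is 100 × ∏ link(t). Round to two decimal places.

125.40

Link t=0→t=1:
ΣP(t=1)Q(t=0) = 873×7 + 238×8 + 14112×6 = 6111 + 1904 + 84672 = 92687
ΣP(t=0)Q(t=0) = 859×7 + 263×8 + 12417×6 = 6013 + 2104 + 74502 = 82619
link = 92687/82619 = 1.121861
Link t=1→t=2:
ΣP(t=2)Q(t=1) = 952×7 + 202×9 + 12672×6 = 6664 + 1818 + 76032 = 84514
ΣP(t=1)Q(t=1) = 873×7 + 238×9 + 14112×6 = 6111 + 2142 + 84672 = 92925
link = 84514/92925 = 0.909486
Link t=2→t=3:
ΣP(t=3)Q(t=2) = 829×8 + 180×10 + 16061×7 = 6632 + 1800 + 112427 = 120859
ΣP(t=2)Q(t=2) = 952×8 + 202×10 + 12672×7 = 7616 + 2020 + 88704 = 98340
link = 120859/98340 = 1.228991
Chained index = 100 × 1.121861 × 0.909486 × 1.228991 = 125.3960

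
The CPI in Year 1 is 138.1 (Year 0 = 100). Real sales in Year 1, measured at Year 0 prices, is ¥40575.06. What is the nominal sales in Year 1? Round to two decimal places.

56034.16

Nominal = Real × (Index/100) = 40575.06 × (138.1/100)
        = 40575.06 × 1.381 = 56034.1579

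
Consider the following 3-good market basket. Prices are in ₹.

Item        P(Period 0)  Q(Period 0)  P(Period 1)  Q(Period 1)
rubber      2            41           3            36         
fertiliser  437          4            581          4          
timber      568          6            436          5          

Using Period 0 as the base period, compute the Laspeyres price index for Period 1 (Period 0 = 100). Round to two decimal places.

96.66

Laspeyres price index uses base-period quantities as weights.
ΣP(Period 1)·Q(Period 0) = 3×41 + 581×4 + 436×6 = 123 + 2324 + 2616 = 5063
ΣP(Period 0)·Q(Period 0) = 2×41 + 437×4 + 568×6 = 82 + 1748 + 3408 = 5238
Index = 5063 / 5238 × 100 = 96.6590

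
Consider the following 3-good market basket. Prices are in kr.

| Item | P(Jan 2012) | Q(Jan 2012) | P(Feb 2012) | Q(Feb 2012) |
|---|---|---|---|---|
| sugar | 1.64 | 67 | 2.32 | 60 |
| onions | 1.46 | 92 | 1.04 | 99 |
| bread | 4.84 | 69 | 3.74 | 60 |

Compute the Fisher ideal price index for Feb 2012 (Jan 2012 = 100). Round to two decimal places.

Laspeyres component (base-period weights):
ΣP(Feb 2012)Q(Jan 2012) = 2.32×67 + 1.04×92 + 3.74×69 = 155.44 + 95.68 + 258.06 = 509.18
ΣP(Jan 2012)Q(Jan 2012) = 1.64×67 + 1.46×92 + 4.84×69 = 109.88 + 134.32 + 333.96 = 578.16
L = 509.18 / 578.16 × 100 = 88.0690
Paasche component (current-period weights):
ΣP(Feb 2012)Q(Feb 2012) = 2.32×60 + 1.04×99 + 3.74×60 = 139.2 + 102.96 + 224.4 = 466.56
ΣP(Jan 2012)Q(Feb 2012) = 1.64×60 + 1.46×99 + 4.84×60 = 98.4 + 144.54 + 290.4 = 533.34
P = 466.56 / 533.34 × 100 = 87.4789
Fisher = √(L × P) = √(88.0690 × 87.4789) = 87.7735

87.77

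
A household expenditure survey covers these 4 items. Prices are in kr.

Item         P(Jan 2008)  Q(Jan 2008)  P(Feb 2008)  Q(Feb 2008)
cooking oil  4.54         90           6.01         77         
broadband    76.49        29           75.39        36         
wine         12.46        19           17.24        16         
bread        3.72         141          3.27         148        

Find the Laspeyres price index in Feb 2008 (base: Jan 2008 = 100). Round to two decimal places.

103.77

Laspeyres price index uses base-period quantities as weights.
ΣP(Feb 2008)·Q(Jan 2008) = 6.01×90 + 75.39×29 + 17.24×19 + 3.27×141 = 540.9 + 2186.31 + 327.56 + 461.07 = 3515.84
ΣP(Jan 2008)·Q(Jan 2008) = 4.54×90 + 76.49×29 + 12.46×19 + 3.72×141 = 408.6 + 2218.21 + 236.74 + 524.52 = 3388.07
Index = 3515.84 / 3388.07 × 100 = 103.7712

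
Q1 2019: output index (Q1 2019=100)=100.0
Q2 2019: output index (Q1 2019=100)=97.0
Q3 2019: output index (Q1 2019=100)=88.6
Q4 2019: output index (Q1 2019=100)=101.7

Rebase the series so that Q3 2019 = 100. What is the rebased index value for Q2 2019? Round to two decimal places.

109.48

Rebased(Q2 2019) = 97.0 / 88.6 × 100 = 109.4808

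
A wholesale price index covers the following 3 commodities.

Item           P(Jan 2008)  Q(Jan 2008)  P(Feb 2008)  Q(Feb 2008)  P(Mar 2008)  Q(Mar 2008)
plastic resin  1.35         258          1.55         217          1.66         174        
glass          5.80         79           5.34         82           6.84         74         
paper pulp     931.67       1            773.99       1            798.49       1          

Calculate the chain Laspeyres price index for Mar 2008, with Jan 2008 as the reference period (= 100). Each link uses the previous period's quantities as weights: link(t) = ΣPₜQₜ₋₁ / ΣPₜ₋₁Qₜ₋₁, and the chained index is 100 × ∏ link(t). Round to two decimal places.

101.97

Link Jan 2008→Feb 2008:
ΣP(Feb 2008)Q(Jan 2008) = 1.55×258 + 5.34×79 + 773.99×1 = 399.9 + 421.86 + 773.99 = 1595.75
ΣP(Jan 2008)Q(Jan 2008) = 1.35×258 + 5.80×79 + 931.67×1 = 348.3 + 458.2 + 931.67 = 1738.17
link = 1595.75/1738.17 = 0.918063
Link Feb 2008→Mar 2008:
ΣP(Mar 2008)Q(Feb 2008) = 1.66×217 + 6.84×82 + 798.49×1 = 360.22 + 560.88 + 798.49 = 1719.59
ΣP(Feb 2008)Q(Feb 2008) = 1.55×217 + 5.34×82 + 773.99×1 = 336.35 + 437.88 + 773.99 = 1548.22
link = 1719.59/1548.22 = 1.110688
Chained index = 100 × 0.918063 × 1.110688 = 101.9682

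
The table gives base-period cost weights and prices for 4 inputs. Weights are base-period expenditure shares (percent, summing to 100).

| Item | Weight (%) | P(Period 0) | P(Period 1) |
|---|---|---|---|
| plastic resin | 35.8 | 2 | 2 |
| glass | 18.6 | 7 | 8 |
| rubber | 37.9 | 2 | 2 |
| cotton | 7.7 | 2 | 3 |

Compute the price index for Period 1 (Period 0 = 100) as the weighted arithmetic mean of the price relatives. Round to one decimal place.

106.5

plastic resin: 35.8 × (2/2) = 35.8 × 1.000000 = 35.8000
glass: 18.6 × (8/7) = 18.6 × 1.142857 = 21.2571
rubber: 37.9 × (2/2) = 37.9 × 1.000000 = 37.9000
cotton: 7.7 × (3/2) = 7.7 × 1.500000 = 11.5500
Index = Σ wᵢ·(p₁ᵢ/p₀ᵢ) = 35.8000 + 21.2571 + 37.9000 + 11.5500 = 106.5071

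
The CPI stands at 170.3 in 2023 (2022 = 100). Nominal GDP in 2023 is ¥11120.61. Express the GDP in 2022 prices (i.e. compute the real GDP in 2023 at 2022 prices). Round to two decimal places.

Real = Nominal ÷ (Index/100) = 11120.61 ÷ (170.3/100)
     = 11120.61 ÷ 1.703 = 6530.0117

6530.01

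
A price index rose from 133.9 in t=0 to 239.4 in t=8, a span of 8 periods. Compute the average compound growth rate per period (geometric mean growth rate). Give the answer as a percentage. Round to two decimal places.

Growth factor = (239.4/133.9)^(1/8) = (1.787901)^(1/8) = 1.075333
Growth rate = 1.075333 − 1 = 0.075333 = 7.5333%

7.53%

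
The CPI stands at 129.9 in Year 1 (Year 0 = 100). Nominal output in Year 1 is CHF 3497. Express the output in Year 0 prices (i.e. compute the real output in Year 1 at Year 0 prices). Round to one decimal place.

2692.1

Real = Nominal ÷ (Index/100) = 3497 ÷ (129.9/100)
     = 3497 ÷ 1.299 = 2692.0708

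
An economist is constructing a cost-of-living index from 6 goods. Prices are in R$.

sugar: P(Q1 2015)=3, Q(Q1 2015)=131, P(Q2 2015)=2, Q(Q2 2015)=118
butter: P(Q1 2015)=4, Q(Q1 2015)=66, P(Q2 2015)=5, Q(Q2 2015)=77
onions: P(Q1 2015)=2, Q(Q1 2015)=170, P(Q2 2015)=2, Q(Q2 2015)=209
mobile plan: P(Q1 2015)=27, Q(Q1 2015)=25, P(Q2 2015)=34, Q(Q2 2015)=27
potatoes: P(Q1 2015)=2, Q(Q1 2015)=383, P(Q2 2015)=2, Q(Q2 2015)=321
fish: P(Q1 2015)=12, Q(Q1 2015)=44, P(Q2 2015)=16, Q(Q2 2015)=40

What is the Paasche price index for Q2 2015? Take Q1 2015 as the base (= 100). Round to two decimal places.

Paasche price index uses current-period quantities as weights.
ΣP(Q2 2015)·Q(Q2 2015) = 2×118 + 5×77 + 2×209 + 34×27 + 2×321 + 16×40 = 236 + 385 + 418 + 918 + 642 + 640 = 3239
ΣP(Q1 2015)·Q(Q2 2015) = 3×118 + 4×77 + 2×209 + 27×27 + 2×321 + 12×40 = 354 + 308 + 418 + 729 + 642 + 480 = 2931
Index = 3239 / 2931 × 100 = 110.5084

110.51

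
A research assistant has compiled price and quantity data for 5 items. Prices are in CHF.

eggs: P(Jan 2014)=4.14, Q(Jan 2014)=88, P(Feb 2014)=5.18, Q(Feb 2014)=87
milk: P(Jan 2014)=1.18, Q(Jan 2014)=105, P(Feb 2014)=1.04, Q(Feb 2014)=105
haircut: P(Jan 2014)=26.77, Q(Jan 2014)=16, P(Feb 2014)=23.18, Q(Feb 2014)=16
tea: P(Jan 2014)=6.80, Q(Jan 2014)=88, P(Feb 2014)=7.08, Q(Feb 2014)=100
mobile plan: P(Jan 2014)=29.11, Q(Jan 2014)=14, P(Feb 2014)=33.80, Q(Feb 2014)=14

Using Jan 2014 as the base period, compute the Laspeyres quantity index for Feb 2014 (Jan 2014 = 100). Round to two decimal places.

Laspeyres quantity index uses base-period prices as weights.
ΣP(Jan 2014)·Q(Feb 2014) = 4.14×87 + 1.18×105 + 26.77×16 + 6.80×100 + 29.11×14 = 360.18 + 123.9 + 428.32 + 680 + 407.54 = 1999.94
ΣP(Jan 2014)·Q(Jan 2014) = 4.14×88 + 1.18×105 + 26.77×16 + 6.80×88 + 29.11×14 = 364.32 + 123.9 + 428.32 + 598.4 + 407.54 = 1922.48
Index = 1999.94 / 1922.48 × 100 = 104.0292

104.03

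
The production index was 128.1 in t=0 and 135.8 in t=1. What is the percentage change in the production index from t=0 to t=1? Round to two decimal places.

6.01%

Change = (135.8 − 128.1) / 128.1 × 100
       = 7.7 / 128.1 × 100 = 6.0109%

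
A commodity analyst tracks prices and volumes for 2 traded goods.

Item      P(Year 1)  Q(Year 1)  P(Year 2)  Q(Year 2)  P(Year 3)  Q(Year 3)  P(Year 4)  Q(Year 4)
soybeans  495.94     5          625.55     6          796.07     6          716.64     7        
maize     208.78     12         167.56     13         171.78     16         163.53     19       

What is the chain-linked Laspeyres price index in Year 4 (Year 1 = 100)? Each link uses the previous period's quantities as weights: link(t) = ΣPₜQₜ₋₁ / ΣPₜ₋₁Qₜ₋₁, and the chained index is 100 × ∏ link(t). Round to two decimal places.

Link Year 1→Year 2:
ΣP(Year 2)Q(Year 1) = 625.55×5 + 167.56×12 = 3127.75 + 2010.72 = 5138.47
ΣP(Year 1)Q(Year 1) = 495.94×5 + 208.78×12 = 2479.7 + 2505.36 = 4985.06
link = 5138.47/4985.06 = 1.030774
Link Year 2→Year 3:
ΣP(Year 3)Q(Year 2) = 796.07×6 + 171.78×13 = 4776.42 + 2233.14 = 7009.56
ΣP(Year 2)Q(Year 2) = 625.55×6 + 167.56×13 = 3753.3 + 2178.28 = 5931.58
link = 7009.56/5931.58 = 1.181736
Link Year 3→Year 4:
ΣP(Year 4)Q(Year 3) = 716.64×6 + 163.53×16 = 4299.84 + 2616.48 = 6916.32
ΣP(Year 3)Q(Year 3) = 796.07×6 + 171.78×16 = 4776.42 + 2748.48 = 7524.9
link = 6916.32/7524.9 = 0.919125
Chained index = 100 × 1.030774 × 1.181736 × 0.919125 = 111.9588

111.96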